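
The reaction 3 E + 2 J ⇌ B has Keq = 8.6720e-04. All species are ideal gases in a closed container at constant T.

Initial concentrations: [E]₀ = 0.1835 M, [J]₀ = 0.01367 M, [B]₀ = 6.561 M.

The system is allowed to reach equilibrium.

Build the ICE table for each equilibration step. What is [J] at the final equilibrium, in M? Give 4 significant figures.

[J]_eq = 4.262 M

Q₀ = 5.6823e+06 vs Keq = 8.6720e-04 ⇒ Q>K, reverse
Step 1:
                   E          J          B
  I           0.1835    0.01367      6.561
  C            6.372      4.248     -2.124
  E            6.555      4.262      4.437
  solve Keq expr → x = -2.124; check Q = 8.6720e-04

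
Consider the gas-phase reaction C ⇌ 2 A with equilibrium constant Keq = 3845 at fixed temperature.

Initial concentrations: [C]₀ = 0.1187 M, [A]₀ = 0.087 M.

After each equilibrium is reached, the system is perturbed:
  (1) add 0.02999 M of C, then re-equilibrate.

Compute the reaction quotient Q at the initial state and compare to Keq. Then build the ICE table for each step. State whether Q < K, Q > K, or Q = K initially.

Q₀ = 0.06377; Q < K (proceeds forward)

Q₀ = 0.06377 vs Keq = 3845 ⇒ Q<K, forward
Step 1:
                  C         A
  I          0.1187     0.087
  C         -0.1187    0.2373
  E       2.7360e-05    0.3243
  solve Keq expr → x = 0.1187; check Q = 3845
Then add 0.02999 M of C.
Step 2:
                  C         A
  I         0.03002    0.3243
  C        -0.02998   0.05996
  E       3.8411e-05    0.3843
  solve Keq expr → x = 0.02998; check Q = 3845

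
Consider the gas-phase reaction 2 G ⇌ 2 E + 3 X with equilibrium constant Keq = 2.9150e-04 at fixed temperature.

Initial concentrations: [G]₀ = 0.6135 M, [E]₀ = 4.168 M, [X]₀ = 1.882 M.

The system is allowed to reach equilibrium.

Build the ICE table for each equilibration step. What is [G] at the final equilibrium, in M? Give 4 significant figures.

Q₀ = 307.7 vs Keq = 2.9150e-04 ⇒ Q>K, reverse
Step 1:
                   G          E          X
  init        0.6135      4.168      1.882
  Δ            1.222     -1.222     -1.834
  eq           1.836      2.946    0.04838
  solve Keq expr → x = -0.6112; check Q = 2.9150e-04

[G]_eq = 1.836 M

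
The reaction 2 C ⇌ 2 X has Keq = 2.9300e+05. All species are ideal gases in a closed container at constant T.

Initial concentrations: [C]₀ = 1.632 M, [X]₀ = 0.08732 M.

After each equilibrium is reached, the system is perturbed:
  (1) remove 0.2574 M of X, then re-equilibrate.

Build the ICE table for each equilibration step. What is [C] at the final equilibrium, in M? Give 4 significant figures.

Q₀ = 0.002863 vs Keq = 2.9300e+05 ⇒ Q<K, forward
Step 1:
                   C          X
  init         1.632    0.08732
  Δ           -1.629      1.629
  eq         0.00317      1.716
  solve Keq expr → x = 0.8144; check Q = 2.9300e+05
Then remove 0.2574 M of X.
Step 2:
                   C          X
  init       0.00317      1.459
  Δ       -4.7465e-04 4.7465e-04
  eq        0.002696      1.459
  solve Keq expr → x = 2.3732e-04; check Q = 2.9300e+05

[C]_eq = 0.002696 M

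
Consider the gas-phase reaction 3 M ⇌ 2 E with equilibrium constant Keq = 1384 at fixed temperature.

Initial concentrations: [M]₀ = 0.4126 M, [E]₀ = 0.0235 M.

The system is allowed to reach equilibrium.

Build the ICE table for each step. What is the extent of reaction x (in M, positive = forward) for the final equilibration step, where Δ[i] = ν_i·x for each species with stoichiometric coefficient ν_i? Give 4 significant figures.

x = 0.1249 M

Q₀ = 0.007862 vs Keq = 1384 ⇒ Q<K, forward
Step 1:
                  M         E
  I          0.4126    0.0235
  C         -0.3748    0.2499
  E          0.0378    0.2734
  solve Keq expr → x = 0.1249; check Q = 1384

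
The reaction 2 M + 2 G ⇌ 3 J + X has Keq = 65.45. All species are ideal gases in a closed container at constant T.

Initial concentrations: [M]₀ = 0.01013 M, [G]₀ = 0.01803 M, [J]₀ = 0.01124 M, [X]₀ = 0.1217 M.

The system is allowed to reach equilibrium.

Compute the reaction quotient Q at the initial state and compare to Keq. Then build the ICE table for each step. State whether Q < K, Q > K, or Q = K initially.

Q₀ = 5.181; Q < K (proceeds forward)

Q₀ = 5.181 vs Keq = 65.45 ⇒ Q<K, forward
Step 1:
                    M           G           J           X
  init        0.01013     0.01803     0.01124      0.1217
  Δ         -0.003629   -0.003629    0.005444    0.001815
  eq         0.006501      0.0144     0.01668      0.1235
  solve Keq expr → x = 0.001815; check Q = 65.45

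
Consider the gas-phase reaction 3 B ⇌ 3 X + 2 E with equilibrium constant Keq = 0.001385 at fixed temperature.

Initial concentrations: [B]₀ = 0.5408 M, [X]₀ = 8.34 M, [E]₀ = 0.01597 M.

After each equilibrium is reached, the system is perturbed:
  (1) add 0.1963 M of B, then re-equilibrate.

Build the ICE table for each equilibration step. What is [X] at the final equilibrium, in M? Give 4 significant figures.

[X]_eq = 8.318 M

Q₀ = 0.9354 vs Keq = 0.001385 ⇒ Q>K, reverse
Step 1:
                    B           X           E
  I            0.5408        8.34     0.01597
  C           0.02297    -0.02297    -0.01531
  E            0.5638       8.317  6.5679e-04
  solve Keq expr → x = -0.007657; check Q = 0.001385
Then add 0.1963 M of B.
Step 2:
                    B           X           E
  I            0.7601       8.317  6.5679e-04
  C       -5.5519e-04  5.5519e-04  3.7012e-04
  E            0.7595       8.318    0.001027
  solve Keq expr → x = 1.8506e-04; check Q = 0.001385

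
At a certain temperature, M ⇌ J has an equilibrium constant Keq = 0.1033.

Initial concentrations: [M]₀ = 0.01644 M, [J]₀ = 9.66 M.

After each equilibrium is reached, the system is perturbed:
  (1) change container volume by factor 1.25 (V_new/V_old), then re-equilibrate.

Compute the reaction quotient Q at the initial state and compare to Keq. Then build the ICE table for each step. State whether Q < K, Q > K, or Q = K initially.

Q₀ = 587.6; Q > K (proceeds reverse)

Q₀ = 587.6 vs Keq = 0.1033 ⇒ Q>K, reverse
Step 1:
                   M          J
  Initial    0.01644       9.66
  Change       8.754     -8.754
  Equil         8.77      0.906
  solve Keq expr → x = -8.754; check Q = 0.1033
Then change container volume by factor 1.25 (V_new/V_old).
Step 2:
                   M          J
  Initial      7.016     0.7248
  Change           0          0
  Equil        7.016     0.7248
  solve Keq expr → x = 0; check Q = 0.1033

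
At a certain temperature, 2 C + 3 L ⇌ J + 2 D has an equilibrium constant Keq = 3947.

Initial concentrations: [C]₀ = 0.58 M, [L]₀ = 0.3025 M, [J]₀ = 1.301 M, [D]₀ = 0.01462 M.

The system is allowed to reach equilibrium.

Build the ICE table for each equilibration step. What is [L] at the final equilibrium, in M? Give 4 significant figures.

Q₀ = 0.02986 vs Keq = 3947 ⇒ Q<K, forward
Step 1:
                   C          L          J          D
  init          0.58     0.3025      1.301    0.01462
  Δ          -0.1735    -0.2603    0.08676     0.1735
  eq          0.4065    0.04223      1.388     0.1881
  solve Keq expr → x = 0.08676; check Q = 3947

[L]_eq = 0.04223 M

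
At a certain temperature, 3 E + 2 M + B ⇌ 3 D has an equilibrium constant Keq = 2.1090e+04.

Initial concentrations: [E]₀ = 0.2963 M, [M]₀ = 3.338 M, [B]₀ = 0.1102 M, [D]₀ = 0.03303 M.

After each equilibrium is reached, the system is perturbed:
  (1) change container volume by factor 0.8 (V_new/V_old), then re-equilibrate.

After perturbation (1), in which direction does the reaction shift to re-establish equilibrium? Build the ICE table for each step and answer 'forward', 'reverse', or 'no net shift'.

Q₀ = 0.001128 vs Keq = 2.1090e+04 ⇒ Q<K, forward
Step 1:
                   E          M          B          D
  Initial     0.2963      3.338     0.1102    0.03303
  Change     -0.2764    -0.1843   -0.09215     0.2764
  Equil      0.01986      3.154    0.01805     0.3095
  solve Keq expr → x = 0.09215; check Q = 2.1090e+04
Then change container volume by factor 0.8 (V_new/V_old).
Step 2:
                   E          M          B          D
  Initial    0.02482      3.942    0.02256     0.3868
  Change   -0.004291   -0.00286   -0.00143   0.004291
  Equil      0.02053      3.939    0.02113     0.3911
  solve Keq expr → x = 0.00143; check Q = 2.1090e+04

Direction: forward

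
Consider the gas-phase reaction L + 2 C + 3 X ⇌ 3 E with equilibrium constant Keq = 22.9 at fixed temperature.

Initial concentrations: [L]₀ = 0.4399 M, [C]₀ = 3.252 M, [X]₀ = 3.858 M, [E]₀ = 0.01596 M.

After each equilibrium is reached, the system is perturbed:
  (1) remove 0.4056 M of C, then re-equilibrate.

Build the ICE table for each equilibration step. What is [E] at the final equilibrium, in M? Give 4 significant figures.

Q₀ = 1.5218e-08 vs Keq = 22.9 ⇒ Q<K, forward
Step 1:
                  L         C         X         E
  I          0.4399     3.252     3.858   0.01596
  C         -0.4388   -0.8776    -1.316     1.316
  E        0.001116     2.374     2.542     1.332
  solve Keq expr → x = 0.4388; check Q = 22.9
Then remove 0.4056 M of C.
Step 2:
                  L         C         X         E
  I        0.001116     1.969     2.542     1.332
  C       4.9709e-04 9.9419e-04  0.001491 -0.001491
  E        0.001613      1.97     2.543     1.331
  solve Keq expr → x = -4.9709e-04; check Q = 22.9

[E]_eq = 1.331 M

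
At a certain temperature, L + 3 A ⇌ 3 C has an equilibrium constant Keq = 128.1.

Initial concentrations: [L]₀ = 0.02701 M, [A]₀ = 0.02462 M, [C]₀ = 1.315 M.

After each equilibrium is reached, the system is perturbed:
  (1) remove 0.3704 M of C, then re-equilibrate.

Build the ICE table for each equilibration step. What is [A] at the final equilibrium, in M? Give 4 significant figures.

Q₀ = 5.6414e+06 vs Keq = 128.1 ⇒ Q>K, reverse
Step 1:
                   L          A          C
  I          0.02701    0.02462      1.315
  C           0.1148     0.3445    -0.3445
  E           0.1419     0.3691     0.9705
  solve Keq expr → x = -0.1148; check Q = 128.1
Then remove 0.3704 M of C.
Step 2:
                   L          A          C
  I           0.1419     0.3691     0.6001
  C         -0.02902   -0.08706    0.08706
  E           0.1128     0.2821     0.6871
  solve Keq expr → x = 0.02902; check Q = 128.1

[A]_eq = 0.2821 M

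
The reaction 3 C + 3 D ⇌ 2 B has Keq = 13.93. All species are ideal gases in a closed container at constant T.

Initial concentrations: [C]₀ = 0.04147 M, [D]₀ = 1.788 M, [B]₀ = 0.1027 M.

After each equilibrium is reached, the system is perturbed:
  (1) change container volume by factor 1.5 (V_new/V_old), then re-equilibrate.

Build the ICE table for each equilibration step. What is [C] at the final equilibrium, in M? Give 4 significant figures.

Q₀ = 25.87 vs Keq = 13.93 ⇒ Q>K, reverse
Step 1:
                   C          D          B
  I          0.04147      1.788     0.1027
  C         0.007605   0.007605   -0.00507
  E          0.04908      1.796    0.09763
  solve Keq expr → x = -0.002535; check Q = 13.93
Then change container volume by factor 1.5 (V_new/V_old).
Step 2:
                   C          D          B
  I          0.03272      1.197    0.06509
  C          0.01634    0.01634   -0.01089
  E          0.04905      1.213     0.0542
  solve Keq expr → x = -0.005445; check Q = 13.93

[C]_eq = 0.04905 M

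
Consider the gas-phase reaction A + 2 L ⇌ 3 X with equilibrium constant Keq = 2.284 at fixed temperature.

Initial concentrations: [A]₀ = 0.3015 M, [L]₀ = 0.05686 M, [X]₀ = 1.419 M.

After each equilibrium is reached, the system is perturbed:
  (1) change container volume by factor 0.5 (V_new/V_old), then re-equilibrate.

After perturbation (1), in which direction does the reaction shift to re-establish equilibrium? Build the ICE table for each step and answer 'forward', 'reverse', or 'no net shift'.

Direction: no net shift

Q₀ = 2931 vs Keq = 2.284 ⇒ Q>K, reverse
Step 1:
                    A           L           X
  init         0.3015     0.05686       1.419
  Δ            0.2381      0.4761     -0.7142
  eq           0.5396       0.533      0.7048
  solve Keq expr → x = -0.2381; check Q = 2.284
Then change container volume by factor 0.5 (V_new/V_old).
Step 2:
                    A           L           X
  init          1.079       1.066        1.41
  Δ                 0           0           0
  eq            1.079       1.066        1.41
  solve Keq expr → x = 0; check Q = 2.284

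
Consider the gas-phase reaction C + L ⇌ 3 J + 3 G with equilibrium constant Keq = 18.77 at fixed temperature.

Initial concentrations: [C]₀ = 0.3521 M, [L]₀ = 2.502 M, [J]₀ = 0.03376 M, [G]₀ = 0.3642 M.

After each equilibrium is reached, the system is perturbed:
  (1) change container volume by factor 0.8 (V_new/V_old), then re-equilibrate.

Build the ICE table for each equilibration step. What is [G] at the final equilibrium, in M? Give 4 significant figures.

Q₀ = 2.1100e-06 vs Keq = 18.77 ⇒ Q<K, forward
Step 1:
                  C         L         J         G
  I          0.3521     2.502   0.03376    0.3642
  C         -0.3071   -0.3071    0.9214    0.9214
  E         0.04495     2.195    0.9552     1.286
  solve Keq expr → x = 0.3071; check Q = 18.77
Then change container volume by factor 0.8 (V_new/V_old).
Step 2:
                  C         L         J         G
  I         0.05619     2.744     1.194     1.607
  C         0.03177   0.03177   -0.0953   -0.0953
  E         0.08796     2.775     1.099     1.512
  solve Keq expr → x = -0.03177; check Q = 18.77

[G]_eq = 1.512 M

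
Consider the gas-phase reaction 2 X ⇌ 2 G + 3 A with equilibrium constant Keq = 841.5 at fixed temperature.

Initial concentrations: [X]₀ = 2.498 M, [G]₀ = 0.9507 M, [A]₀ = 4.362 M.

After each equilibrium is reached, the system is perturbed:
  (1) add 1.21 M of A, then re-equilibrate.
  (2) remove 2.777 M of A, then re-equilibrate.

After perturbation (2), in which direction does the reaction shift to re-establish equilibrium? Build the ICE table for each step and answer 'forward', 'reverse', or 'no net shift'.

Direction: forward

Q₀ = 12.02 vs Keq = 841.5 ⇒ Q<K, forward
Step 1:
                  X         G         A
  init        2.498    0.9507     4.362
  Δ          -1.284     1.284     1.925
  eq          1.214     2.234     6.287
  solve Keq expr → x = 0.6418; check Q = 841.5
Then add 1.21 M of A.
Step 2:
                  X         G         A
  init        1.214     2.234     7.497
  Δ          0.1713   -0.1713   -0.2569
  eq          1.386     2.063     7.241
  solve Keq expr → x = -0.08564; check Q = 841.5
Then remove 2.777 M of A.
Step 3:
                  X         G         A
  init        1.386     2.063     4.464
  Δ           -0.41      0.41    0.6149
  eq         0.9757     2.473     5.078
  solve Keq expr → x = 0.205; check Q = 841.5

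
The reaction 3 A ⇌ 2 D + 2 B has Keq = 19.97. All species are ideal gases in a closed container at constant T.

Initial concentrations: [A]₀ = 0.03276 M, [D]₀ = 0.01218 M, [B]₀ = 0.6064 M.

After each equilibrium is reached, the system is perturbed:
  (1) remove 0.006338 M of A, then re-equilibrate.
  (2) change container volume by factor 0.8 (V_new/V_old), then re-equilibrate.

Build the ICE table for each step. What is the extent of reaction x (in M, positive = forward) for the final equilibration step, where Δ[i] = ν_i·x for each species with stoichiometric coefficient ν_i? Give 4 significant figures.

Q₀ = 1.552 vs Keq = 19.97 ⇒ Q<K, forward
Step 1:
                   A          D          B
  Initial    0.03276    0.01218     0.6064
  Change     -0.0127   0.008467   0.008467
  Equil      0.02006    0.02065     0.6149
  solve Keq expr → x = 0.004234; check Q = 19.97
Then remove 0.006338 M of A.
Step 2:
                   A          D          B
  Initial    0.01372    0.02065     0.6149
  Change    0.004354  -0.002903  -0.002903
  Equil      0.01807    0.01774      0.612
  solve Keq expr → x = -0.001451; check Q = 19.97
Then change container volume by factor 0.8 (V_new/V_old).
Step 3:
                   A          D          B
  Initial    0.02259    0.02218      0.765
  Change     0.00116 -7.7314e-04 -7.7314e-04
  Equil      0.02375    0.02141     0.7642
  solve Keq expr → x = -3.8657e-04; check Q = 19.97

x = -3.8657e-04 M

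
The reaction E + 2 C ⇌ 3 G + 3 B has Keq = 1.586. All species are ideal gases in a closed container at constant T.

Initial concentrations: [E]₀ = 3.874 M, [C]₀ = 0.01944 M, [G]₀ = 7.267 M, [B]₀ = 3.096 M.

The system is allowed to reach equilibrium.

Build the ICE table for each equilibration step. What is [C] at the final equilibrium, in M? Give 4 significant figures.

[C]_eq = 1.694 M

Q₀ = 7.7789e+06 vs Keq = 1.586 ⇒ Q>K, reverse
Step 1:
                  E         C         G         B
  init        3.874   0.01944     7.267     3.096
  Δ          0.8373     1.675    -2.512    -2.512
  eq          4.711     1.694     4.755    0.5842
  solve Keq expr → x = -0.8373; check Q = 1.586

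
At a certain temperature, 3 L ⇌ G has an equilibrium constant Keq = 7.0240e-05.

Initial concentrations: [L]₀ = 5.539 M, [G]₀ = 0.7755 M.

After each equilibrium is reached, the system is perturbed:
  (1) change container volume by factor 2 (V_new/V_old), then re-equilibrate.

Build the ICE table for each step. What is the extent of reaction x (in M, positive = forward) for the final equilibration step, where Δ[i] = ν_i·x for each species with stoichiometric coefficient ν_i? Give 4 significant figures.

x = -0.01222 M

Q₀ = 0.004563 vs Keq = 7.0240e-05 ⇒ Q>K, reverse
Step 1:
                  L         G
  I           5.539    0.7755
  C           2.228   -0.7426
  E           7.767   0.03291
  solve Keq expr → x = -0.7426; check Q = 7.0240e-05
Then change container volume by factor 2 (V_new/V_old).
Step 2:
                  L         G
  I           3.883   0.01645
  C         0.03667  -0.01222
  E            3.92  0.004231
  solve Keq expr → x = -0.01222; check Q = 7.0240e-05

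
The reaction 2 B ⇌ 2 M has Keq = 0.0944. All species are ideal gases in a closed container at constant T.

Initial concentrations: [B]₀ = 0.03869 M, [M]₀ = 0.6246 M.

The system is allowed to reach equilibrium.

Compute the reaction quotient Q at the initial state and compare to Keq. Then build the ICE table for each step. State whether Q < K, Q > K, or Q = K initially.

Q₀ = 260.6; Q > K (proceeds reverse)

Q₀ = 260.6 vs Keq = 0.0944 ⇒ Q>K, reverse
Step 1:
                    B           M
  init        0.03869      0.6246
  Δ            0.4687     -0.4687
  eq           0.5074      0.1559
  solve Keq expr → x = -0.2344; check Q = 0.0944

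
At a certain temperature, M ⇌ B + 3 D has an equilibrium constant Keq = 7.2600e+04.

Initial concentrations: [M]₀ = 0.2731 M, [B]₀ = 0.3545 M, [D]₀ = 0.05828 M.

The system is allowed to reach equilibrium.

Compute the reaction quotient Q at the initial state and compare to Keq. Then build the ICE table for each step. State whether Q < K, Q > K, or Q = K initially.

Q₀ = 2.5695e-04 vs Keq = 7.2600e+04 ⇒ Q<K, forward
Step 1:
                  M         B         D
  init       0.2731    0.3545   0.05828
  Δ         -0.2731    0.2731    0.8193
  eq      5.8422e-06    0.6276    0.8776
  solve Keq expr → x = 0.2731; check Q = 7.2600e+04

Q₀ = 2.5695e-04; Q < K (proceeds forward)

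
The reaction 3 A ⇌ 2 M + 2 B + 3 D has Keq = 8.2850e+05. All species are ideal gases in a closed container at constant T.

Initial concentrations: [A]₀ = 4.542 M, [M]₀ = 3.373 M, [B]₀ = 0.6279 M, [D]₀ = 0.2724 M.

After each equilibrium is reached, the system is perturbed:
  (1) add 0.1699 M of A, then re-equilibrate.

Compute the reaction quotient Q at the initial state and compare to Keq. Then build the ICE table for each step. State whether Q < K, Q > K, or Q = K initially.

Q₀ = 9.6759e-04; Q < K (proceeds forward)

Q₀ = 9.6759e-04 vs Keq = 8.2850e+05 ⇒ Q<K, forward
Step 1:
                   A          M          B          D
  Initial      4.542      3.373     0.6279     0.2724
  Change      -4.181      2.787      2.787      4.181
  Equil       0.3613       6.16      3.415      4.453
  solve Keq expr → x = 1.394; check Q = 8.2850e+05
Then add 0.1699 M of A.
Step 2:
                   A          M          B          D
  Initial     0.5312       6.16      3.415      4.453
  Change     -0.1469    0.09791    0.09791     0.1469
  Equil       0.3844      6.258      3.513        4.6
  solve Keq expr → x = 0.04895; check Q = 8.2850e+05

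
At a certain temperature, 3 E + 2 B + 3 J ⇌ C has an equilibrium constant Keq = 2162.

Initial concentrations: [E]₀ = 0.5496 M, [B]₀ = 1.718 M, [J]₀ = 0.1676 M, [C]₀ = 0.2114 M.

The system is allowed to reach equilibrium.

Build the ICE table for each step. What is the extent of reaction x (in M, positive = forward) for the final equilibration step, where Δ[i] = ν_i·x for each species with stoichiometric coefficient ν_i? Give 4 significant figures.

Q₀ = 91.64 vs Keq = 2162 ⇒ Q<K, forward
Step 1:
                   E          B          J          C
  I           0.5496      1.718     0.1676     0.2114
  C          -0.0923   -0.06154    -0.0923    0.03077
  E           0.4573      1.656     0.0753     0.2422
  solve Keq expr → x = 0.03077; check Q = 2162

x = 0.03077 M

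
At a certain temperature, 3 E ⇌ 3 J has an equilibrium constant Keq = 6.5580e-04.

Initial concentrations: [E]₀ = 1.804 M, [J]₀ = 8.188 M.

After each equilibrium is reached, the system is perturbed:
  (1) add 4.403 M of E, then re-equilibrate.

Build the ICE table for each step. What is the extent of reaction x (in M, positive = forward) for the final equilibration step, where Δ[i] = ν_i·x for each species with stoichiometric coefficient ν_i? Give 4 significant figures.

Q₀ = 93.5 vs Keq = 6.5580e-04 ⇒ Q>K, reverse
Step 1:
                  E         J
  I           1.804     8.188
  C           7.389    -7.389
  E           9.193    0.7987
  solve Keq expr → x = -2.463; check Q = 6.5580e-04
Then add 4.403 M of E.
Step 2:
                  E         J
  I            13.6    0.7987
  C          -0.352     0.352
  E           13.24     1.151
  solve Keq expr → x = 0.1173; check Q = 6.5580e-04

x = 0.1173 M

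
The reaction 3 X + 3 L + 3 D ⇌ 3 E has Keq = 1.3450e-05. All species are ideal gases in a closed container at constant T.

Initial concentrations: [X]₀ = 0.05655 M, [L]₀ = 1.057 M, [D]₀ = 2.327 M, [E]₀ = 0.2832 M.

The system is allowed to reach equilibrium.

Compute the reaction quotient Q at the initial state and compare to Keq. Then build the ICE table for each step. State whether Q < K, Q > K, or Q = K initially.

Q₀ = 8.44; Q > K (proceeds reverse)

Q₀ = 8.44 vs Keq = 1.3450e-05 ⇒ Q>K, reverse
Step 1:
                   X          L          D          E
  I          0.05655      1.057      2.327     0.2832
  C           0.2578     0.2578     0.2578    -0.2578
  E           0.3143      1.315      2.585    0.02541
  solve Keq expr → x = -0.08593; check Q = 1.3450e-05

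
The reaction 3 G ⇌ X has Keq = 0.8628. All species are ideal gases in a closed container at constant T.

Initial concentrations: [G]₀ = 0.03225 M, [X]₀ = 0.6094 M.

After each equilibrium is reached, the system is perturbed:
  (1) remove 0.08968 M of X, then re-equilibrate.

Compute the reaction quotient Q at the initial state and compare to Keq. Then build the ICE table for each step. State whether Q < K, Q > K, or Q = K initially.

Q₀ = 1.8168e+04; Q > K (proceeds reverse)

Q₀ = 1.8168e+04 vs Keq = 0.8628 ⇒ Q>K, reverse
Step 1:
                  G         X
  Initial   0.03225    0.6094
  Change     0.7212   -0.2404
  Equil      0.7534     0.369
  solve Keq expr → x = -0.2404; check Q = 0.8628
Then remove 0.08968 M of X.
Step 2:
                  G         X
  Initial    0.7534    0.2793
  Change   -0.05268   0.01756
  Equil      0.7007    0.2969
  solve Keq expr → x = 0.01756; check Q = 0.8628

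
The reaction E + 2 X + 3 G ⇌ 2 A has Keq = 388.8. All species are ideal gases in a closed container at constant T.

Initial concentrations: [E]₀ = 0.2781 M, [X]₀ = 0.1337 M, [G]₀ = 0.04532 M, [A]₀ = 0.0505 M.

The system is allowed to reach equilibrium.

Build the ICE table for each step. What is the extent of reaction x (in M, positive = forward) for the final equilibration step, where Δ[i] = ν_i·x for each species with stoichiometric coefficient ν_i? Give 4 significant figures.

x = -0.009301 M

Q₀ = 5511 vs Keq = 388.8 ⇒ Q>K, reverse
Step 1:
                   E          X          G          A
  init        0.2781     0.1337    0.04532     0.0505
  Δ         0.009301     0.0186     0.0279    -0.0186
  eq          0.2874     0.1523    0.07322     0.0319
  solve Keq expr → x = -0.009301; check Q = 388.8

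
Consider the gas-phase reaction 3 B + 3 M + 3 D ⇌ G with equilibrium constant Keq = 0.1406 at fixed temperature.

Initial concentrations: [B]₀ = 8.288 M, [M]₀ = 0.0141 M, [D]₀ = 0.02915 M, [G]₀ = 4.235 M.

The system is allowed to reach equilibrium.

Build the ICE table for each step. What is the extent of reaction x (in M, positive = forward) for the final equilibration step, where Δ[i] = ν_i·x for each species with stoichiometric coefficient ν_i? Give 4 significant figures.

Q₀ = 1.0713e+08 vs Keq = 0.1406 ⇒ Q>K, reverse
Step 1:
                   B          M          D          G
  Initial      8.288     0.0141    0.02915      4.235
  Change      0.5667     0.5667     0.5667    -0.1889
  Equil        8.855     0.5808     0.5959      4.046
  solve Keq expr → x = -0.1889; check Q = 0.1406

x = -0.1889 M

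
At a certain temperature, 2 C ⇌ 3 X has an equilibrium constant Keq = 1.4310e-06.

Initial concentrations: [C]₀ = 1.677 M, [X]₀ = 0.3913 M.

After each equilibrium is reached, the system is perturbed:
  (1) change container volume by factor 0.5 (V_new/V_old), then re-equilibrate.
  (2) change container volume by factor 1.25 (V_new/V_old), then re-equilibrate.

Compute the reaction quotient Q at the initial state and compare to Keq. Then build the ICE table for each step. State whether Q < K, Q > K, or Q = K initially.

Q₀ = 0.0213; Q > K (proceeds reverse)

Q₀ = 0.0213 vs Keq = 1.4310e-06 ⇒ Q>K, reverse
Step 1:
                   C          X
  I            1.677     0.3913
  C           0.2492    -0.3739
  E            1.926    0.01745
  solve Keq expr → x = -0.1246; check Q = 1.4310e-06
Then change container volume by factor 0.5 (V_new/V_old).
Step 2:
                   C          X
  I            3.852    0.03489
  C         0.004783  -0.007175
  E            3.857    0.02772
  solve Keq expr → x = -0.002392; check Q = 1.4310e-06
Then change container volume by factor 1.25 (V_new/V_old).
Step 3:
                   C          X
  I            3.086    0.02217
  C        -0.001138   0.001706
  E            3.085    0.02388
  solve Keq expr → x = 5.6875e-04; check Q = 1.4310e-06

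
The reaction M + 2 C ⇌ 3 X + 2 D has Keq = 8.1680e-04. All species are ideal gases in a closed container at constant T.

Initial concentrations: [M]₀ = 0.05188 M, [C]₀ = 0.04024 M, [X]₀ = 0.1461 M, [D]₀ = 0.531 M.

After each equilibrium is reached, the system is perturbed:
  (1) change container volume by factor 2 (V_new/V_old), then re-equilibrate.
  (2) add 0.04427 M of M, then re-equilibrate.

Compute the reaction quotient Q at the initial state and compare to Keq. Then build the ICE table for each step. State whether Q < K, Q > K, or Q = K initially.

Q₀ = 10.47 vs Keq = 8.1680e-04 ⇒ Q>K, reverse
Step 1:
                    M           C           X           D
  init        0.05188     0.04024      0.1461       0.531
  Δ           0.04261     0.08521     -0.1278    -0.08521
  eq          0.09449      0.1255     0.01828      0.4458
  solve Keq expr → x = -0.04261; check Q = 8.1680e-04
Then change container volume by factor 2 (V_new/V_old).
Step 2:
                    M           C           X           D
  init        0.04724     0.06273    0.009142      0.2229
  Δ         -0.001537   -0.003074    0.004612    0.003074
  eq          0.04571     0.05965     0.01375       0.226
  solve Keq expr → x = 0.001537; check Q = 8.1680e-04
Then add 0.04427 M of M.
Step 3:
                    M           C           X           D
  init        0.08998     0.05965     0.01375       0.226
  Δ       -9.8171e-04   -0.001963    0.002945    0.001963
  eq          0.08899     0.05769      0.0167      0.2279
  solve Keq expr → x = 9.8171e-04; check Q = 8.1680e-04

Q₀ = 10.47; Q > K (proceeds reverse)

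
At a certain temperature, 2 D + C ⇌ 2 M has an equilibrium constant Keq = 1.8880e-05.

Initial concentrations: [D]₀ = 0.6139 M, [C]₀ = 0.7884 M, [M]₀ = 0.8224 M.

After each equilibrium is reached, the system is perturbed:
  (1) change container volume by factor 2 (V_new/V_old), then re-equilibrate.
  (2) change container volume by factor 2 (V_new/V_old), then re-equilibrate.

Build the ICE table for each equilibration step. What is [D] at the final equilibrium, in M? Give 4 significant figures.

[D]_eq = 0.3582 M

Q₀ = 2.276 vs Keq = 1.8880e-05 ⇒ Q>K, reverse
Step 1:
                   D          C          M
  I           0.6139     0.7884     0.8224
  C           0.8156     0.4078    -0.8156
  E             1.43      1.196   0.006793
  solve Keq expr → x = -0.4078; check Q = 1.8880e-05
Then change container volume by factor 2 (V_new/V_old).
Step 2:
                   D          C          M
  I           0.7148     0.5981   0.003397
  C       9.9055e-04 4.9528e-04 -9.9055e-04
  E           0.7157     0.5986   0.002406
  solve Keq expr → x = -4.9528e-04; check Q = 1.8880e-05
Then change container volume by factor 2 (V_new/V_old).
Step 3:
                   D          C          M
  I           0.3579     0.2993   0.001203
  C       3.5129e-04 1.7565e-04 -3.5129e-04
  E           0.3582     0.2995 8.5179e-04
  solve Keq expr → x = -1.7565e-04; check Q = 1.8880e-05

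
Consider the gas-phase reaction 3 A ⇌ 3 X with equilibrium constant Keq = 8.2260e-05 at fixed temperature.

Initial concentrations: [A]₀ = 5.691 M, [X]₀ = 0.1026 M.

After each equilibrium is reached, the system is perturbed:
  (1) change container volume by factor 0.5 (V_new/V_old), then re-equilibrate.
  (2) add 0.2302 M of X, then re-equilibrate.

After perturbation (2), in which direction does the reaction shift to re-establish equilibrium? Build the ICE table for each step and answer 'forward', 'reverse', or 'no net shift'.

Direction: reverse

Q₀ = 5.8597e-06 vs Keq = 8.2260e-05 ⇒ Q<K, forward
Step 1:
                   A          X
  Initial      5.691     0.1026
  Change     -0.1389     0.1389
  Equil        5.552     0.2415
  solve Keq expr → x = 0.04629; check Q = 8.2260e-05
Then change container volume by factor 0.5 (V_new/V_old).
Step 2:
                   A          X
  Initial       11.1     0.4829
  Change           0          0
  Equil         11.1     0.4829
  solve Keq expr → x = 0; check Q = 8.2260e-05
Then add 0.2302 M of X.
Step 3:
                   A          X
  Initial       11.1     0.7131
  Change      0.2206    -0.2206
  Equil        11.32     0.4925
  solve Keq expr → x = -0.07354; check Q = 8.2260e-05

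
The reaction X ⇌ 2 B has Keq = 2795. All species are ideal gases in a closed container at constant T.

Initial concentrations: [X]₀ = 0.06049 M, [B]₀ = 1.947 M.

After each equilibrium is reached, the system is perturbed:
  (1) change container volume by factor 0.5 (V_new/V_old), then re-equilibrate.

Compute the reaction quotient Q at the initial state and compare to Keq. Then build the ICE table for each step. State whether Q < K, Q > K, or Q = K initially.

Q₀ = 62.67; Q < K (proceeds forward)

Q₀ = 62.67 vs Keq = 2795 ⇒ Q<K, forward
Step 1:
                   X          B
  Initial    0.06049      1.947
  Change    -0.05896     0.1179
  Equil     0.001526      2.065
  solve Keq expr → x = 0.05896; check Q = 2795
Then change container volume by factor 0.5 (V_new/V_old).
Step 2:
                   X          B
  Initial   0.003051       4.13
  Change    0.003033  -0.006066
  Equil     0.006084      4.124
  solve Keq expr → x = -0.003033; check Q = 2795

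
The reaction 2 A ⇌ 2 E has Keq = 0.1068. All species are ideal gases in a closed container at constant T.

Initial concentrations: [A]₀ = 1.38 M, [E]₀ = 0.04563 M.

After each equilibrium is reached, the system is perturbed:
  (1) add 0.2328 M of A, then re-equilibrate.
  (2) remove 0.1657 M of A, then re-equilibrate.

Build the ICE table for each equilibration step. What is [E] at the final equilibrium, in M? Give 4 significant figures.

[E]_eq = 0.3677 M

Q₀ = 0.001093 vs Keq = 0.1068 ⇒ Q<K, forward
Step 1:
                    A           E
  init           1.38     0.04563
  Δ           -0.3055      0.3055
  eq            1.074      0.3511
  solve Keq expr → x = 0.1528; check Q = 0.1068
Then add 0.2328 M of A.
Step 2:
                    A           E
  init          1.307      0.3511
  Δ          -0.05734     0.05734
  eq             1.25      0.4085
  solve Keq expr → x = 0.02867; check Q = 0.1068
Then remove 0.1657 M of A.
Step 3:
                    A           E
  init          1.084      0.4085
  Δ           0.04081    -0.04081
  eq            1.125      0.3677
  solve Keq expr → x = -0.02041; check Q = 0.1068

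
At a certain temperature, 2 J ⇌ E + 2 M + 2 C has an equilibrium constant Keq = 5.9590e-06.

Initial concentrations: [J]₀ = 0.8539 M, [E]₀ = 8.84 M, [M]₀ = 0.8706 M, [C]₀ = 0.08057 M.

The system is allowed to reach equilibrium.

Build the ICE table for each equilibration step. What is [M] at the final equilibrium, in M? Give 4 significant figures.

[M]_eq = 0.791 M

Q₀ = 0.05965 vs Keq = 5.9590e-06 ⇒ Q>K, reverse
Step 1:
                   J          E          M          C
  I           0.8539       8.84     0.8706    0.08057
  C           0.0796    -0.0398    -0.0796    -0.0796
  E           0.9335        8.8      0.791 9.7113e-04
  solve Keq expr → x = -0.0398; check Q = 5.9590e-06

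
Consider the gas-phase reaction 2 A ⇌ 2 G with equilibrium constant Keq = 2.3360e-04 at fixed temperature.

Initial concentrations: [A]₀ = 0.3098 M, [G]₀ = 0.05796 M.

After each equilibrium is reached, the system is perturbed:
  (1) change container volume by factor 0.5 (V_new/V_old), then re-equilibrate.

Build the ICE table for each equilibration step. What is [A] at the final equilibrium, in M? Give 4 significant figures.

Q₀ = 0.035 vs Keq = 2.3360e-04 ⇒ Q>K, reverse
Step 1:
                   A          G
  init        0.3098    0.05796
  Δ          0.05242   -0.05242
  eq          0.3622   0.005536
  solve Keq expr → x = -0.02621; check Q = 2.3360e-04
Then change container volume by factor 0.5 (V_new/V_old).
Step 2:
                   A          G
  init        0.7244    0.01107
  Δ                0          0
  eq          0.7244    0.01107
  solve Keq expr → x = 0; check Q = 2.3360e-04

[A]_eq = 0.7244 M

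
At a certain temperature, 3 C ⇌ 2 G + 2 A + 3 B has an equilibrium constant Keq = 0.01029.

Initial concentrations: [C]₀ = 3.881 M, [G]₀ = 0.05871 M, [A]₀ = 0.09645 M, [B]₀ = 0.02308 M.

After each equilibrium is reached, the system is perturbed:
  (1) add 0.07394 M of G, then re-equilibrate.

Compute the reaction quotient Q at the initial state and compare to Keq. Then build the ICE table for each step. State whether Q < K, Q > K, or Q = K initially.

Q₀ = 6.7438e-12; Q < K (proceeds forward)

Q₀ = 6.7438e-12 vs Keq = 0.01029 ⇒ Q<K, forward
Step 1:
                  C         G         A         B
  Initial     3.881   0.05871   0.09645   0.02308
  Change    -0.9625    0.6416    0.6416    0.9625
  Equil       2.919    0.7004    0.7381    0.9856
  solve Keq expr → x = 0.3208; check Q = 0.01029
Then add 0.07394 M of G.
Step 2:
                  C         G         A         B
  Initial     2.919    0.7743    0.7381    0.9856
  Change    0.02614  -0.01743  -0.01743  -0.02614
  Equil       2.945    0.7569    0.7207    0.9594
  solve Keq expr → x = -0.008714; check Q = 0.01029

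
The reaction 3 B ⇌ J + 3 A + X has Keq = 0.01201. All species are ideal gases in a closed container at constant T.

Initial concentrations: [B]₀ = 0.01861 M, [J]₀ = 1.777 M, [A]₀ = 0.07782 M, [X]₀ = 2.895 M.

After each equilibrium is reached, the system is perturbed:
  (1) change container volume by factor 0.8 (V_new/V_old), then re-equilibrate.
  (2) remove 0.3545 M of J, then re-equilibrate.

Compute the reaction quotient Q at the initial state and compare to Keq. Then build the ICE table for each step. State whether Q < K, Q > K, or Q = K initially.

Q₀ = 376.2; Q > K (proceeds reverse)

Q₀ = 376.2 vs Keq = 0.01201 ⇒ Q>K, reverse
Step 1:
                    B           J           A           X
  init        0.01861       1.777     0.07782       2.895
  Δ           0.06646    -0.02215    -0.06646    -0.02215
  eq          0.08507       1.755     0.01136       2.873
  solve Keq expr → x = -0.02215; check Q = 0.01201
Then change container volume by factor 0.8 (V_new/V_old).
Step 2:
                    B           J           A           X
  init         0.1063       2.194      0.0142       3.591
  Δ          0.001759 -5.8628e-04   -0.001759 -5.8628e-04
  eq           0.1081       2.193     0.01244        3.59
  solve Keq expr → x = -5.8628e-04; check Q = 0.01201
Then remove 0.3545 M of J.
Step 3:
                    B           J           A           X
  init         0.1081       1.838     0.01244        3.59
  Δ       -6.7058e-04  2.2353e-04  6.7058e-04  2.2353e-04
  eq           0.1074       1.839     0.01311       3.591
  solve Keq expr → x = 2.2353e-04; check Q = 0.01201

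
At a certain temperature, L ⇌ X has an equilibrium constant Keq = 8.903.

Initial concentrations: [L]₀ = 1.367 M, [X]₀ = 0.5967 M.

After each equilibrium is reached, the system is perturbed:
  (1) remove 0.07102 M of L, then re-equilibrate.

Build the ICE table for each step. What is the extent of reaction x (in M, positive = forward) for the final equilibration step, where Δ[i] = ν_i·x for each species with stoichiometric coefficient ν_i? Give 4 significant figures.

x = -0.06385 M

Q₀ = 0.4365 vs Keq = 8.903 ⇒ Q<K, forward
Step 1:
                   L          X
  Initial      1.367     0.5967
  Change      -1.169      1.169
  Equil       0.1983      1.765
  solve Keq expr → x = 1.169; check Q = 8.903
Then remove 0.07102 M of L.
Step 2:
                   L          X
  Initial     0.1273      1.765
  Change     0.06385   -0.06385
  Equil       0.1911      1.702
  solve Keq expr → x = -0.06385; check Q = 8.903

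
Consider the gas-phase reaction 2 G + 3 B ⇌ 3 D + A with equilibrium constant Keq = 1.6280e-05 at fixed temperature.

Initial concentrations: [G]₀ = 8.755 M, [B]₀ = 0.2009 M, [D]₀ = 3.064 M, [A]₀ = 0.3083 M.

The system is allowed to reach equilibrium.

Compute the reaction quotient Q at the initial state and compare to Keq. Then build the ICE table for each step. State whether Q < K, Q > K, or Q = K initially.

Q₀ = 14.27; Q > K (proceeds reverse)

Q₀ = 14.27 vs Keq = 1.6280e-05 ⇒ Q>K, reverse
Step 1:
                  G         B         D         A
  I           8.755    0.2009     3.064    0.3083
  C          0.6162    0.9243   -0.9243   -0.3081
  E           9.371     1.125      2.14 2.0789e-04
  solve Keq expr → x = -0.3081; check Q = 1.6280e-05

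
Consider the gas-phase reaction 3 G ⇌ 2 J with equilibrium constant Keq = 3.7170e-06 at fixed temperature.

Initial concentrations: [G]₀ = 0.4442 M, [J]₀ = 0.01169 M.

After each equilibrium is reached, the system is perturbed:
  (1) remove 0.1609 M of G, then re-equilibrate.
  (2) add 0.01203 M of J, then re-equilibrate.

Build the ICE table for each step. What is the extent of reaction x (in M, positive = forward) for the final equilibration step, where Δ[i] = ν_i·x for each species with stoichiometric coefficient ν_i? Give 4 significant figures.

x = -0.006001 M

Q₀ = 0.001559 vs Keq = 3.7170e-06 ⇒ Q>K, reverse
Step 1:
                   G          J
  init        0.4442    0.01169
  Δ          0.01663   -0.01109
  eq          0.4608 6.0313e-04
  solve Keq expr → x = -0.005543; check Q = 3.7170e-06
Then remove 0.1609 M of G.
Step 2:
                   G          J
  init        0.2999 6.0313e-04
  Δ       4.2864e-04 -2.8576e-04
  eq          0.3004 3.1736e-04
  solve Keq expr → x = -1.4288e-04; check Q = 3.7170e-06
Then add 0.01203 M of J.
Step 3:
                   G          J
  init        0.3004    0.01235
  Δ            0.018     -0.012
  eq          0.3184 3.4632e-04
  solve Keq expr → x = -0.006001; check Q = 3.7170e-06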